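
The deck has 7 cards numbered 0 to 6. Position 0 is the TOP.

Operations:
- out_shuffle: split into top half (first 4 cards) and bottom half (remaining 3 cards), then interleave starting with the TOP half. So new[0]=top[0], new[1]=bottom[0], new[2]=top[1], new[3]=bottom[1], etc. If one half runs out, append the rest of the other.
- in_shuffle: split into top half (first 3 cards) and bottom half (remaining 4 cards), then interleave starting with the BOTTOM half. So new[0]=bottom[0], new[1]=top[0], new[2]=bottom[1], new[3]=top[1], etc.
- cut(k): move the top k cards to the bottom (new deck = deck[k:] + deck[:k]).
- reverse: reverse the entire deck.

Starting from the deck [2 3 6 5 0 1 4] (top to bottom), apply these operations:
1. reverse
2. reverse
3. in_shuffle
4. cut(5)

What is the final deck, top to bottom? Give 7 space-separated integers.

After op 1 (reverse): [4 1 0 5 6 3 2]
After op 2 (reverse): [2 3 6 5 0 1 4]
After op 3 (in_shuffle): [5 2 0 3 1 6 4]
After op 4 (cut(5)): [6 4 5 2 0 3 1]

Answer: 6 4 5 2 0 3 1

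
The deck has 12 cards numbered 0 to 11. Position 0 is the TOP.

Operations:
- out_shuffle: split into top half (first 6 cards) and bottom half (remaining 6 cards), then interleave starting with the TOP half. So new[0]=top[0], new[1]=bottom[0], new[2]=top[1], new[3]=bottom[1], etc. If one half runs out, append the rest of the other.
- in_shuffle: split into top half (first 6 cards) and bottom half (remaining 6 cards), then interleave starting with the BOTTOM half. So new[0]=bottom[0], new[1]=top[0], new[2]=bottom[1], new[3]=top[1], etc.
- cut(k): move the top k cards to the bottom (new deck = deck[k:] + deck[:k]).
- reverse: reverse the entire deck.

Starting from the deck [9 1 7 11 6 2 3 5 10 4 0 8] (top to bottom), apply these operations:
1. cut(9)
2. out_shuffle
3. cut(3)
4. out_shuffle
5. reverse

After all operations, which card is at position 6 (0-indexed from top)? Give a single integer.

After op 1 (cut(9)): [4 0 8 9 1 7 11 6 2 3 5 10]
After op 2 (out_shuffle): [4 11 0 6 8 2 9 3 1 5 7 10]
After op 3 (cut(3)): [6 8 2 9 3 1 5 7 10 4 11 0]
After op 4 (out_shuffle): [6 5 8 7 2 10 9 4 3 11 1 0]
After op 5 (reverse): [0 1 11 3 4 9 10 2 7 8 5 6]
Position 6: card 10.

Answer: 10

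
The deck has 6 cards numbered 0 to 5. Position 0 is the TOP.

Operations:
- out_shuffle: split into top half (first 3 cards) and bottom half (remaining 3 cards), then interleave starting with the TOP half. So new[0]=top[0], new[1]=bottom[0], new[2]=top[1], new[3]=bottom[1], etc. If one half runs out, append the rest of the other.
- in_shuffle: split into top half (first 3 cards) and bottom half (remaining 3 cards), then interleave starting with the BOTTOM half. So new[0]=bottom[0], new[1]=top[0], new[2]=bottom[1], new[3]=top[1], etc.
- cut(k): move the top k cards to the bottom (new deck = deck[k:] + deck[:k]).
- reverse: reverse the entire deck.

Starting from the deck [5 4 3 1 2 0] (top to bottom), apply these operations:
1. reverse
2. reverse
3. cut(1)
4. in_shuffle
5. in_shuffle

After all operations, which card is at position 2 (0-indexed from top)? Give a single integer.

After op 1 (reverse): [0 2 1 3 4 5]
After op 2 (reverse): [5 4 3 1 2 0]
After op 3 (cut(1)): [4 3 1 2 0 5]
After op 4 (in_shuffle): [2 4 0 3 5 1]
After op 5 (in_shuffle): [3 2 5 4 1 0]
Position 2: card 5.

Answer: 5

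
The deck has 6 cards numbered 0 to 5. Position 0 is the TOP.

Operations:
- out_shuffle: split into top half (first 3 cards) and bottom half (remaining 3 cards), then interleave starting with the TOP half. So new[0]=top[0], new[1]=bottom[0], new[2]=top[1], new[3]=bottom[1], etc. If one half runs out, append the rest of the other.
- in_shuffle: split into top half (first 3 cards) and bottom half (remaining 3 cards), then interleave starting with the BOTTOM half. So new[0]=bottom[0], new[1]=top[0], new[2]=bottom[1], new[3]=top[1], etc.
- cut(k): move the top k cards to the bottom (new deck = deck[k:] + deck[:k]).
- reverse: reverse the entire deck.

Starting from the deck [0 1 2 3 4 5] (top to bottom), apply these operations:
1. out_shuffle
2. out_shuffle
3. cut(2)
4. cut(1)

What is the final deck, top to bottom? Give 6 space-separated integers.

After op 1 (out_shuffle): [0 3 1 4 2 5]
After op 2 (out_shuffle): [0 4 3 2 1 5]
After op 3 (cut(2)): [3 2 1 5 0 4]
After op 4 (cut(1)): [2 1 5 0 4 3]

Answer: 2 1 5 0 4 3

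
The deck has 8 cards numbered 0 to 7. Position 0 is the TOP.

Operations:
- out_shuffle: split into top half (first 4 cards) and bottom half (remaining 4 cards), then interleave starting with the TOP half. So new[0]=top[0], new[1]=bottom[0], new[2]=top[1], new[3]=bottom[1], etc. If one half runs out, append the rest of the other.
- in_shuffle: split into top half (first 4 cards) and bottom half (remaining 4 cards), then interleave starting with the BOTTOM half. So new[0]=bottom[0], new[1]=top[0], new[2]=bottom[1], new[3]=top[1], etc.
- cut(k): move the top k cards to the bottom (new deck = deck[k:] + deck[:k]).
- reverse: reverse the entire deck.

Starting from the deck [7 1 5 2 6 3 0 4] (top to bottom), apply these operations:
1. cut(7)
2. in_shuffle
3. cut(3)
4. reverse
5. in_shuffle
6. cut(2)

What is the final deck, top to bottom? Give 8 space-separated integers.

Answer: 1 4 3 2 7 5 0 6

Derivation:
After op 1 (cut(7)): [4 7 1 5 2 6 3 0]
After op 2 (in_shuffle): [2 4 6 7 3 1 0 5]
After op 3 (cut(3)): [7 3 1 0 5 2 4 6]
After op 4 (reverse): [6 4 2 5 0 1 3 7]
After op 5 (in_shuffle): [0 6 1 4 3 2 7 5]
After op 6 (cut(2)): [1 4 3 2 7 5 0 6]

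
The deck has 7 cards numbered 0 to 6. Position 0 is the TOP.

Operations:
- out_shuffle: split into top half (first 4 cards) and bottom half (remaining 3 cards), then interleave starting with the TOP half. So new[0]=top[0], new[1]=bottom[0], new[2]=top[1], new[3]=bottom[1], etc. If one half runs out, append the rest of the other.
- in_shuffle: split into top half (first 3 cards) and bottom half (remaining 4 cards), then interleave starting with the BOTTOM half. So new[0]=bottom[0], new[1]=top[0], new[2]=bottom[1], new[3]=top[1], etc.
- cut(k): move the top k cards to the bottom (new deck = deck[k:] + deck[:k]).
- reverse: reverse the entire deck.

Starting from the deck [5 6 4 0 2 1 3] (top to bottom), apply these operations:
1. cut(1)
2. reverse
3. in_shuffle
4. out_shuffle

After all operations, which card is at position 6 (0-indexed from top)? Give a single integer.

Answer: 3

Derivation:
After op 1 (cut(1)): [6 4 0 2 1 3 5]
After op 2 (reverse): [5 3 1 2 0 4 6]
After op 3 (in_shuffle): [2 5 0 3 4 1 6]
After op 4 (out_shuffle): [2 4 5 1 0 6 3]
Position 6: card 3.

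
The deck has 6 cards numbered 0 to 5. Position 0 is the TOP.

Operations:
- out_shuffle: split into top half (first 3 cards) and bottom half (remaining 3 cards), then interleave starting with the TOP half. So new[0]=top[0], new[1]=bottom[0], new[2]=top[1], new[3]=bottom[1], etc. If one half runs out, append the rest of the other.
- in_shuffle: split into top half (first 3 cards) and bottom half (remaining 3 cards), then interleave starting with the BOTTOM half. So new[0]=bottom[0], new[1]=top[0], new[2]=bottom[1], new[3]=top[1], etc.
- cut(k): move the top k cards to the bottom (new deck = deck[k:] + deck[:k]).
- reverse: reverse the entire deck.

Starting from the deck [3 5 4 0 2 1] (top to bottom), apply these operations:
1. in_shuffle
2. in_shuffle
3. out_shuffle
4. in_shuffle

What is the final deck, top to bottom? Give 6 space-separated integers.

Answer: 4 5 1 3 2 0

Derivation:
After op 1 (in_shuffle): [0 3 2 5 1 4]
After op 2 (in_shuffle): [5 0 1 3 4 2]
After op 3 (out_shuffle): [5 3 0 4 1 2]
After op 4 (in_shuffle): [4 5 1 3 2 0]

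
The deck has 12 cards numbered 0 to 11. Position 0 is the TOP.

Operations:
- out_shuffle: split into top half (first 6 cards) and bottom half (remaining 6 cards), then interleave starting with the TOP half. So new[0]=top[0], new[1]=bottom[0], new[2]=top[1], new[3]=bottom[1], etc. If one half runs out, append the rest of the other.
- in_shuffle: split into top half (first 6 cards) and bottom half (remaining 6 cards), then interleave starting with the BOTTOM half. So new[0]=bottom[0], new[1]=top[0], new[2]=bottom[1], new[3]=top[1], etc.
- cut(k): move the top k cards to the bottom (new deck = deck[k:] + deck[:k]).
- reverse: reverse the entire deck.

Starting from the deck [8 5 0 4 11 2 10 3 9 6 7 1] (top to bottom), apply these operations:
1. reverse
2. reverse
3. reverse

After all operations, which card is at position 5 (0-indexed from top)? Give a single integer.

Answer: 10

Derivation:
After op 1 (reverse): [1 7 6 9 3 10 2 11 4 0 5 8]
After op 2 (reverse): [8 5 0 4 11 2 10 3 9 6 7 1]
After op 3 (reverse): [1 7 6 9 3 10 2 11 4 0 5 8]
Position 5: card 10.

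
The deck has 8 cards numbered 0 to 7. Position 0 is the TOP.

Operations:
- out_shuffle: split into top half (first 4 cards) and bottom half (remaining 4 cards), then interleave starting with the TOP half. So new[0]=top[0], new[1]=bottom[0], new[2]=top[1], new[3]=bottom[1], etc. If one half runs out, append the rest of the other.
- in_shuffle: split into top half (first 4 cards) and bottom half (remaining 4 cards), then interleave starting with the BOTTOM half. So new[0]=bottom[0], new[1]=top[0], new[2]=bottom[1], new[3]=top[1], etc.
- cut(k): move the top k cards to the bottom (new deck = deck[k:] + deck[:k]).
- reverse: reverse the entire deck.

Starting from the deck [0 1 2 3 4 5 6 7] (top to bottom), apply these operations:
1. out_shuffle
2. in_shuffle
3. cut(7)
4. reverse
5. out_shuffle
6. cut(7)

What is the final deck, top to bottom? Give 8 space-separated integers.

After op 1 (out_shuffle): [0 4 1 5 2 6 3 7]
After op 2 (in_shuffle): [2 0 6 4 3 1 7 5]
After op 3 (cut(7)): [5 2 0 6 4 3 1 7]
After op 4 (reverse): [7 1 3 4 6 0 2 5]
After op 5 (out_shuffle): [7 6 1 0 3 2 4 5]
After op 6 (cut(7)): [5 7 6 1 0 3 2 4]

Answer: 5 7 6 1 0 3 2 4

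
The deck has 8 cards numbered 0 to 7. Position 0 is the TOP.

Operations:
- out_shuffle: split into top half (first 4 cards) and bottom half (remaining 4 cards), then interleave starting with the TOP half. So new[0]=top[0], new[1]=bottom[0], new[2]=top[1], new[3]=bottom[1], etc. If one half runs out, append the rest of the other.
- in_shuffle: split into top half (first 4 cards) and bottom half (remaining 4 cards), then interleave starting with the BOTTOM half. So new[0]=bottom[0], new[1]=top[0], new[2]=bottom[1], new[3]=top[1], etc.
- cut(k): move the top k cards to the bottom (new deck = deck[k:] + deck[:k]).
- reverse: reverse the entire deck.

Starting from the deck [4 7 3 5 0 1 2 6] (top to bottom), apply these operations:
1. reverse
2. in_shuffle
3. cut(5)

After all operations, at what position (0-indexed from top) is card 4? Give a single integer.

After op 1 (reverse): [6 2 1 0 5 3 7 4]
After op 2 (in_shuffle): [5 6 3 2 7 1 4 0]
After op 3 (cut(5)): [1 4 0 5 6 3 2 7]
Card 4 is at position 1.

Answer: 1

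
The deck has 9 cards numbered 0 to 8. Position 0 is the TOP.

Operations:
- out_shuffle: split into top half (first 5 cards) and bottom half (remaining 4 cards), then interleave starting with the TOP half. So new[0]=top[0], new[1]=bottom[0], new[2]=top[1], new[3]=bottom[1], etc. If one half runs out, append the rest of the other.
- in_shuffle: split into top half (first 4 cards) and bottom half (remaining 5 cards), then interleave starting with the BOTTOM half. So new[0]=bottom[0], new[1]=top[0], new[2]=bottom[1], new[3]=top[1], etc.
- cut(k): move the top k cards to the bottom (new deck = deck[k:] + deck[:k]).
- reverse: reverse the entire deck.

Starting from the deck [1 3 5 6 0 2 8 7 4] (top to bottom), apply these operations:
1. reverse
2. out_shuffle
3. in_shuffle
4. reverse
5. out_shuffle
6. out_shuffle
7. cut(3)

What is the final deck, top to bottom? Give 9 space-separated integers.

Answer: 7 5 8 3 2 1 0 4 6

Derivation:
After op 1 (reverse): [4 7 8 2 0 6 5 3 1]
After op 2 (out_shuffle): [4 6 7 5 8 3 2 1 0]
After op 3 (in_shuffle): [8 4 3 6 2 7 1 5 0]
After op 4 (reverse): [0 5 1 7 2 6 3 4 8]
After op 5 (out_shuffle): [0 6 5 3 1 4 7 8 2]
After op 6 (out_shuffle): [0 4 6 7 5 8 3 2 1]
After op 7 (cut(3)): [7 5 8 3 2 1 0 4 6]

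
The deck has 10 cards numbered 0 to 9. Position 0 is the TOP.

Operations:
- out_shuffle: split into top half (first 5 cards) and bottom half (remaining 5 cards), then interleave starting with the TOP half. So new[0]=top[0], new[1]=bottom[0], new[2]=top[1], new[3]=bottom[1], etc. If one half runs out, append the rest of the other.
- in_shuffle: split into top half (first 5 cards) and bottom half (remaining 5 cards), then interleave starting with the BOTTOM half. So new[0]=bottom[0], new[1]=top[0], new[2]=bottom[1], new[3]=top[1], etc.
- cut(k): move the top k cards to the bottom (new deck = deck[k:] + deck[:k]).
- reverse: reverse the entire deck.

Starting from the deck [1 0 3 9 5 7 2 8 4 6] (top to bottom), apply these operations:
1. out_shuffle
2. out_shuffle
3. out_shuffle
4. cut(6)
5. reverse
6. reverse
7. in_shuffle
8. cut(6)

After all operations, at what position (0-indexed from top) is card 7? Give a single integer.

Answer: 0

Derivation:
After op 1 (out_shuffle): [1 7 0 2 3 8 9 4 5 6]
After op 2 (out_shuffle): [1 8 7 9 0 4 2 5 3 6]
After op 3 (out_shuffle): [1 4 8 2 7 5 9 3 0 6]
After op 4 (cut(6)): [9 3 0 6 1 4 8 2 7 5]
After op 5 (reverse): [5 7 2 8 4 1 6 0 3 9]
After op 6 (reverse): [9 3 0 6 1 4 8 2 7 5]
After op 7 (in_shuffle): [4 9 8 3 2 0 7 6 5 1]
After op 8 (cut(6)): [7 6 5 1 4 9 8 3 2 0]
Card 7 is at position 0.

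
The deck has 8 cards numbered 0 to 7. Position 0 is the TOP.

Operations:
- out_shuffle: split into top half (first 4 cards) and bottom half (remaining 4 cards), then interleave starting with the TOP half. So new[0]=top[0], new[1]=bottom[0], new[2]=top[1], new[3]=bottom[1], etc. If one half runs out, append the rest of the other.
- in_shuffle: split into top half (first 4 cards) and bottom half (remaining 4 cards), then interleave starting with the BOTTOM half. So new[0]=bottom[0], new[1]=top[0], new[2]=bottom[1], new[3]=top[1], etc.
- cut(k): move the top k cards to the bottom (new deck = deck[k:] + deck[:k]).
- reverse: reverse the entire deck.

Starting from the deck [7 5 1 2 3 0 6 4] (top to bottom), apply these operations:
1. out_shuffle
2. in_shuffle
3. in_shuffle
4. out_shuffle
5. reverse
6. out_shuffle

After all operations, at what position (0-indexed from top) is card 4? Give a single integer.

Answer: 5

Derivation:
After op 1 (out_shuffle): [7 3 5 0 1 6 2 4]
After op 2 (in_shuffle): [1 7 6 3 2 5 4 0]
After op 3 (in_shuffle): [2 1 5 7 4 6 0 3]
After op 4 (out_shuffle): [2 4 1 6 5 0 7 3]
After op 5 (reverse): [3 7 0 5 6 1 4 2]
After op 6 (out_shuffle): [3 6 7 1 0 4 5 2]
Card 4 is at position 5.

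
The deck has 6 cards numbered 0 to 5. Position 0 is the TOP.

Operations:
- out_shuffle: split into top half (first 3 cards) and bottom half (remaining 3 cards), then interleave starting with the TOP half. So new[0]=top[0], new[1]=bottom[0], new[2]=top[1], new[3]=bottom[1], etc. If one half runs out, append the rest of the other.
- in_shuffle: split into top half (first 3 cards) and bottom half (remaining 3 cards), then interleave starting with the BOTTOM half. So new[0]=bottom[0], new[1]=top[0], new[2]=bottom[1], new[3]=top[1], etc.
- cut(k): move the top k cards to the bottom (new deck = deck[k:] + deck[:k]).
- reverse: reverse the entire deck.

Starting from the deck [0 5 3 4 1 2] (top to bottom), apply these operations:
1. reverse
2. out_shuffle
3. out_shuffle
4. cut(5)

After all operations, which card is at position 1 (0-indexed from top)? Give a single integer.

After op 1 (reverse): [2 1 4 3 5 0]
After op 2 (out_shuffle): [2 3 1 5 4 0]
After op 3 (out_shuffle): [2 5 3 4 1 0]
After op 4 (cut(5)): [0 2 5 3 4 1]
Position 1: card 2.

Answer: 2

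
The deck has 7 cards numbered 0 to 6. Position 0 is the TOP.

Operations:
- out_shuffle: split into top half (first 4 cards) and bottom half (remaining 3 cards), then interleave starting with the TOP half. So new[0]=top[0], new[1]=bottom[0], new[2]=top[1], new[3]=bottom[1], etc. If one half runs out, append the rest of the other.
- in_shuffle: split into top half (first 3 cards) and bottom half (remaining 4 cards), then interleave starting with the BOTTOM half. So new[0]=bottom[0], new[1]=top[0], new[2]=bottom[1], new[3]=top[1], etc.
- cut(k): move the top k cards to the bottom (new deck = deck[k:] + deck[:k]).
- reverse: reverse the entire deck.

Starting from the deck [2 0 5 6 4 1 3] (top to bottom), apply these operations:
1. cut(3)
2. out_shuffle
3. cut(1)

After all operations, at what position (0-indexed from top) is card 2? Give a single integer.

Answer: 0

Derivation:
After op 1 (cut(3)): [6 4 1 3 2 0 5]
After op 2 (out_shuffle): [6 2 4 0 1 5 3]
After op 3 (cut(1)): [2 4 0 1 5 3 6]
Card 2 is at position 0.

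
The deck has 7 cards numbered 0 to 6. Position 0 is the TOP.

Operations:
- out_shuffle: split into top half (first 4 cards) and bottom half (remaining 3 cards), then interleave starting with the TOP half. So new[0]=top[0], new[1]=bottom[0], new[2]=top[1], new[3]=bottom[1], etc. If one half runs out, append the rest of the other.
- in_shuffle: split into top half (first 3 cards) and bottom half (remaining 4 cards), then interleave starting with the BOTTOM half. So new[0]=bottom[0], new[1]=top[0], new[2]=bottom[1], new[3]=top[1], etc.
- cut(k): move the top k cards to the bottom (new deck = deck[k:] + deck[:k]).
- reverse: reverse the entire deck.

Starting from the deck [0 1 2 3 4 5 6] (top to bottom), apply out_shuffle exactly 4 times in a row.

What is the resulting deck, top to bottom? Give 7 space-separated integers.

Answer: 0 4 1 5 2 6 3

Derivation:
After op 1 (out_shuffle): [0 4 1 5 2 6 3]
After op 2 (out_shuffle): [0 2 4 6 1 3 5]
After op 3 (out_shuffle): [0 1 2 3 4 5 6]
After op 4 (out_shuffle): [0 4 1 5 2 6 3]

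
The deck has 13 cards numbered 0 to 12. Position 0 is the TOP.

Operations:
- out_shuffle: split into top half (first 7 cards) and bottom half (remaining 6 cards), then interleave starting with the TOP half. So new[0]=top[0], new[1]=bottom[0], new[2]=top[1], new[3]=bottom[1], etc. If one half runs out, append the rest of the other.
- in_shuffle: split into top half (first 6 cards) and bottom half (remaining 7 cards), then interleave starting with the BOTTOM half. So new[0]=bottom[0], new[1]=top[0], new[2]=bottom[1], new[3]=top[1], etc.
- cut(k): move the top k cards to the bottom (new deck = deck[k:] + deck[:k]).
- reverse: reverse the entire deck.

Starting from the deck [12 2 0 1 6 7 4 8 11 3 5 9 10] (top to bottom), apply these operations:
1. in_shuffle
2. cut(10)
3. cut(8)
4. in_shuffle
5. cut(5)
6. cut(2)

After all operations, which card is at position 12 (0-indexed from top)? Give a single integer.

Answer: 12

Derivation:
After op 1 (in_shuffle): [4 12 8 2 11 0 3 1 5 6 9 7 10]
After op 2 (cut(10)): [9 7 10 4 12 8 2 11 0 3 1 5 6]
After op 3 (cut(8)): [0 3 1 5 6 9 7 10 4 12 8 2 11]
After op 4 (in_shuffle): [7 0 10 3 4 1 12 5 8 6 2 9 11]
After op 5 (cut(5)): [1 12 5 8 6 2 9 11 7 0 10 3 4]
After op 6 (cut(2)): [5 8 6 2 9 11 7 0 10 3 4 1 12]
Position 12: card 12.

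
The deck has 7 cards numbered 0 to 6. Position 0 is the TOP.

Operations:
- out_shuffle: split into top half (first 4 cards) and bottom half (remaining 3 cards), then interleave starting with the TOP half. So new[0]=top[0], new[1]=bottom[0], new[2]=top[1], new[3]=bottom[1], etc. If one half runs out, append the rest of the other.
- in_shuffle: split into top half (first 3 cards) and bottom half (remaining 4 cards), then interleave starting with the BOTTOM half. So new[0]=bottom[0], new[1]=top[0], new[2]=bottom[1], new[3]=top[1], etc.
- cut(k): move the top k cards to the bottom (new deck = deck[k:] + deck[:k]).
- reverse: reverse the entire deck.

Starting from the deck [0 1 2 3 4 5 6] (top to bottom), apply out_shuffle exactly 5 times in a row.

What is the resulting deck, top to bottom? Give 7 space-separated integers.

After op 1 (out_shuffle): [0 4 1 5 2 6 3]
After op 2 (out_shuffle): [0 2 4 6 1 3 5]
After op 3 (out_shuffle): [0 1 2 3 4 5 6]
After op 4 (out_shuffle): [0 4 1 5 2 6 3]
After op 5 (out_shuffle): [0 2 4 6 1 3 5]

Answer: 0 2 4 6 1 3 5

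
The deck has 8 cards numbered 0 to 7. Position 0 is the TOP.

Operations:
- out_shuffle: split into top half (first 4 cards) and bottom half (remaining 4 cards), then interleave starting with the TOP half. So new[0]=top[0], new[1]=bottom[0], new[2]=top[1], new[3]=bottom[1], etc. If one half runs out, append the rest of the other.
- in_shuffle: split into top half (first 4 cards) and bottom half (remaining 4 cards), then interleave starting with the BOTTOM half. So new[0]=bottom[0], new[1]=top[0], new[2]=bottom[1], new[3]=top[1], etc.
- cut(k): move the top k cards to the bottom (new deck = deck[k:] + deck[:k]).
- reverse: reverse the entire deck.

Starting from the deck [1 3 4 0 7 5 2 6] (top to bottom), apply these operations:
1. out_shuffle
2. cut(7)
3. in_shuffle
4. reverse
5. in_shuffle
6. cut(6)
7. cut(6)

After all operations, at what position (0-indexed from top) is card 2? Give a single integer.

After op 1 (out_shuffle): [1 7 3 5 4 2 0 6]
After op 2 (cut(7)): [6 1 7 3 5 4 2 0]
After op 3 (in_shuffle): [5 6 4 1 2 7 0 3]
After op 4 (reverse): [3 0 7 2 1 4 6 5]
After op 5 (in_shuffle): [1 3 4 0 6 7 5 2]
After op 6 (cut(6)): [5 2 1 3 4 0 6 7]
After op 7 (cut(6)): [6 7 5 2 1 3 4 0]
Card 2 is at position 3.

Answer: 3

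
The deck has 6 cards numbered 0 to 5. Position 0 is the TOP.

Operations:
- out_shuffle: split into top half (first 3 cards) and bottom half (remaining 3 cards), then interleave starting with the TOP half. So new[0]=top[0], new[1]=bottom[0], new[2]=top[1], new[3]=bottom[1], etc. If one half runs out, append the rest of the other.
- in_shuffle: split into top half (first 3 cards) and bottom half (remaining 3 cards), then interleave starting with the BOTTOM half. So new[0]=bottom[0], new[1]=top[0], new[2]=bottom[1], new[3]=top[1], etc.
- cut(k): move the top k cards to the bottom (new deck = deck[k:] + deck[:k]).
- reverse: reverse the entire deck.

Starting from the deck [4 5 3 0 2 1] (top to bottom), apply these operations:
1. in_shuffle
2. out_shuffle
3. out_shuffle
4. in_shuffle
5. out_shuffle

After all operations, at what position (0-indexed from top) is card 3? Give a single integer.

After op 1 (in_shuffle): [0 4 2 5 1 3]
After op 2 (out_shuffle): [0 5 4 1 2 3]
After op 3 (out_shuffle): [0 1 5 2 4 3]
After op 4 (in_shuffle): [2 0 4 1 3 5]
After op 5 (out_shuffle): [2 1 0 3 4 5]
Card 3 is at position 3.

Answer: 3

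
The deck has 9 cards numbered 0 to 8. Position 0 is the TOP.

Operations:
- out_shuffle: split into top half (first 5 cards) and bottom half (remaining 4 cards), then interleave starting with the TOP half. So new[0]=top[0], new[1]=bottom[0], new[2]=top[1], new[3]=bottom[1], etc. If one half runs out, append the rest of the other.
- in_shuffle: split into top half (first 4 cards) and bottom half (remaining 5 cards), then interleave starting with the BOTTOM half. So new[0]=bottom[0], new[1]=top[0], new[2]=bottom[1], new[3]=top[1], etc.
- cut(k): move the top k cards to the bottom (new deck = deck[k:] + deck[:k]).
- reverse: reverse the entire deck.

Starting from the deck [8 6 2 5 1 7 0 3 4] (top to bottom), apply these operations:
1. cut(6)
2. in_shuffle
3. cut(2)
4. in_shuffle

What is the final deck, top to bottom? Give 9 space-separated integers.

After op 1 (cut(6)): [0 3 4 8 6 2 5 1 7]
After op 2 (in_shuffle): [6 0 2 3 5 4 1 8 7]
After op 3 (cut(2)): [2 3 5 4 1 8 7 6 0]
After op 4 (in_shuffle): [1 2 8 3 7 5 6 4 0]

Answer: 1 2 8 3 7 5 6 4 0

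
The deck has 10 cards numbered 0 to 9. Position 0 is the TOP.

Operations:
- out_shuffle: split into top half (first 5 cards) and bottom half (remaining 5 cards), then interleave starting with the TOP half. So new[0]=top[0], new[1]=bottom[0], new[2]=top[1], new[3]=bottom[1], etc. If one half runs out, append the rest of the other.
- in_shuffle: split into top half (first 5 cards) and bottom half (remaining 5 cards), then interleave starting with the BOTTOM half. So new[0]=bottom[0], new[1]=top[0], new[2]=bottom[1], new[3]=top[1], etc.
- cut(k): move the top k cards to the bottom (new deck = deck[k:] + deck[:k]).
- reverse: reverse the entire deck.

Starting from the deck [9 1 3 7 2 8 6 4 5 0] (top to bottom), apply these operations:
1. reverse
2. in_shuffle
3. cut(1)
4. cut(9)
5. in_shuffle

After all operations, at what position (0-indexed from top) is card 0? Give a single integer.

After op 1 (reverse): [0 5 4 6 8 2 7 3 1 9]
After op 2 (in_shuffle): [2 0 7 5 3 4 1 6 9 8]
After op 3 (cut(1)): [0 7 5 3 4 1 6 9 8 2]
After op 4 (cut(9)): [2 0 7 5 3 4 1 6 9 8]
After op 5 (in_shuffle): [4 2 1 0 6 7 9 5 8 3]
Card 0 is at position 3.

Answer: 3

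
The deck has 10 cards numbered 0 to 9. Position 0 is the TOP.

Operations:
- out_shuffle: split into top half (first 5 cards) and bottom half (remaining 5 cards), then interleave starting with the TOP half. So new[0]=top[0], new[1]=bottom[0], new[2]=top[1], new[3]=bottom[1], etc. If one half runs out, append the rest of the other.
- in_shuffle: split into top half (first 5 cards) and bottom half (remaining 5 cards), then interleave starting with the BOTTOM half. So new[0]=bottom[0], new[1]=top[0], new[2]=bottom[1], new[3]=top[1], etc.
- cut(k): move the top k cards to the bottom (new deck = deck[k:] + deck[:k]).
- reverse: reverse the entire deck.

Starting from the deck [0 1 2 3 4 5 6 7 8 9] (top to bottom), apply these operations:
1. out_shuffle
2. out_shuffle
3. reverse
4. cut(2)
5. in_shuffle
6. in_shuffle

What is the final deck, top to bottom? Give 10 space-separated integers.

After op 1 (out_shuffle): [0 5 1 6 2 7 3 8 4 9]
After op 2 (out_shuffle): [0 7 5 3 1 8 6 4 2 9]
After op 3 (reverse): [9 2 4 6 8 1 3 5 7 0]
After op 4 (cut(2)): [4 6 8 1 3 5 7 0 9 2]
After op 5 (in_shuffle): [5 4 7 6 0 8 9 1 2 3]
After op 6 (in_shuffle): [8 5 9 4 1 7 2 6 3 0]

Answer: 8 5 9 4 1 7 2 6 3 0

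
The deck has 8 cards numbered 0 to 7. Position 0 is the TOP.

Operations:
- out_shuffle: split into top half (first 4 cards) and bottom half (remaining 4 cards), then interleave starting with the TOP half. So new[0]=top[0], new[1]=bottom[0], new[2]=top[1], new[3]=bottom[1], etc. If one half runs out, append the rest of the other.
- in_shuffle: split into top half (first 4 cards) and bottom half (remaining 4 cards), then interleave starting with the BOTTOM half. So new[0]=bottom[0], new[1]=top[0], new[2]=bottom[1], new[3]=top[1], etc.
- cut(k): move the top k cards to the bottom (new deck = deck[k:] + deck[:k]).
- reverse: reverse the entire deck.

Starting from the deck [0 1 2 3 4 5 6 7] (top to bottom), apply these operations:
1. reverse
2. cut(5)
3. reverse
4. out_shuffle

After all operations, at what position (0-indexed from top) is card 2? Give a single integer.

After op 1 (reverse): [7 6 5 4 3 2 1 0]
After op 2 (cut(5)): [2 1 0 7 6 5 4 3]
After op 3 (reverse): [3 4 5 6 7 0 1 2]
After op 4 (out_shuffle): [3 7 4 0 5 1 6 2]
Card 2 is at position 7.

Answer: 7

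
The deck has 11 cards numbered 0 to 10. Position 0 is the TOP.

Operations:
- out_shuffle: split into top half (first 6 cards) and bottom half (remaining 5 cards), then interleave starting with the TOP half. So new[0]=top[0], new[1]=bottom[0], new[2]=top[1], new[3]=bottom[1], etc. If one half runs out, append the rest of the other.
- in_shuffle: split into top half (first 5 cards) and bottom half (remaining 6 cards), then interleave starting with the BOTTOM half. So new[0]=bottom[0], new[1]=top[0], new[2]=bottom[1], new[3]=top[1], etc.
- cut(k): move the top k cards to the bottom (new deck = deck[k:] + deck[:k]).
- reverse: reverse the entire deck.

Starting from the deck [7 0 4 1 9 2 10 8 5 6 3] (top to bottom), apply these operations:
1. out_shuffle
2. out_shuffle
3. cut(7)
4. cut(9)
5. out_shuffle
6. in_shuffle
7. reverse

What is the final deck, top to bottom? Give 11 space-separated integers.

After op 1 (out_shuffle): [7 10 0 8 4 5 1 6 9 3 2]
After op 2 (out_shuffle): [7 1 10 6 0 9 8 3 4 2 5]
After op 3 (cut(7)): [3 4 2 5 7 1 10 6 0 9 8]
After op 4 (cut(9)): [9 8 3 4 2 5 7 1 10 6 0]
After op 5 (out_shuffle): [9 7 8 1 3 10 4 6 2 0 5]
After op 6 (in_shuffle): [10 9 4 7 6 8 2 1 0 3 5]
After op 7 (reverse): [5 3 0 1 2 8 6 7 4 9 10]

Answer: 5 3 0 1 2 8 6 7 4 9 10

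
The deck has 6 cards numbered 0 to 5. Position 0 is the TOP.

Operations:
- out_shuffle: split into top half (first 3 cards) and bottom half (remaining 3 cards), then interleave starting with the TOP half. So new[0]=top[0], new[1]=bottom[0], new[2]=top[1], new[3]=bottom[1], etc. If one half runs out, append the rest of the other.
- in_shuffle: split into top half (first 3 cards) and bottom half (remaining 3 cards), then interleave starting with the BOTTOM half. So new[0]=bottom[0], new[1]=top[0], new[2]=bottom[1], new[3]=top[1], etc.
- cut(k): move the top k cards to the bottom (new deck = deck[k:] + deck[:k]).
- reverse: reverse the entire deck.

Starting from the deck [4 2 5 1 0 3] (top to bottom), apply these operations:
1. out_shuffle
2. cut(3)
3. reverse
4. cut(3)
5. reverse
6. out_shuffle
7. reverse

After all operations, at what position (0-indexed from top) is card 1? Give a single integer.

After op 1 (out_shuffle): [4 1 2 0 5 3]
After op 2 (cut(3)): [0 5 3 4 1 2]
After op 3 (reverse): [2 1 4 3 5 0]
After op 4 (cut(3)): [3 5 0 2 1 4]
After op 5 (reverse): [4 1 2 0 5 3]
After op 6 (out_shuffle): [4 0 1 5 2 3]
After op 7 (reverse): [3 2 5 1 0 4]
Card 1 is at position 3.

Answer: 3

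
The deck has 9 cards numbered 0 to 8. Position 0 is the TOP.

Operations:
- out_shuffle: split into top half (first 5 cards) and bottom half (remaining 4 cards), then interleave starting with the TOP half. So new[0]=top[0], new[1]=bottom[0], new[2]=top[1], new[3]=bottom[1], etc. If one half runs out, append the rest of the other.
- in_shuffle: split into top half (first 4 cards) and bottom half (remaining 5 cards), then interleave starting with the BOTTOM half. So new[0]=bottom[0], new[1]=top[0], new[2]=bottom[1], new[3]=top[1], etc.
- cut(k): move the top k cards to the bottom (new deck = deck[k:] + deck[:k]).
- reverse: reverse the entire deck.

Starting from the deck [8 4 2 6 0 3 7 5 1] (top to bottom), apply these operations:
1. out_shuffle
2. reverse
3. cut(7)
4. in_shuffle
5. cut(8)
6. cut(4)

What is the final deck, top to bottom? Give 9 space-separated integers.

After op 1 (out_shuffle): [8 3 4 7 2 5 6 1 0]
After op 2 (reverse): [0 1 6 5 2 7 4 3 8]
After op 3 (cut(7)): [3 8 0 1 6 5 2 7 4]
After op 4 (in_shuffle): [6 3 5 8 2 0 7 1 4]
After op 5 (cut(8)): [4 6 3 5 8 2 0 7 1]
After op 6 (cut(4)): [8 2 0 7 1 4 6 3 5]

Answer: 8 2 0 7 1 4 6 3 5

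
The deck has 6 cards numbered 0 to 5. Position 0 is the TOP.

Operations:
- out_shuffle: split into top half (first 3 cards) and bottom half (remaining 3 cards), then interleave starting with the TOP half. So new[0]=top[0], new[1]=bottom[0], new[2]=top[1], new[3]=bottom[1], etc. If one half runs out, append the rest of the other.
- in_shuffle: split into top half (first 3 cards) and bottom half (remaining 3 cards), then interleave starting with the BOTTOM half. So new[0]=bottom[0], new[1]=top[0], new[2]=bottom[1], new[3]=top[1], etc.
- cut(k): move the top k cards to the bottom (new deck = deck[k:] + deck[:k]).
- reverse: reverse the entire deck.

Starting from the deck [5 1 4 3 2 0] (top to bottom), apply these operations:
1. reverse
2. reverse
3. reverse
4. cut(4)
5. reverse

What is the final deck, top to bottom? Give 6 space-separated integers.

Answer: 4 3 2 0 5 1

Derivation:
After op 1 (reverse): [0 2 3 4 1 5]
After op 2 (reverse): [5 1 4 3 2 0]
After op 3 (reverse): [0 2 3 4 1 5]
After op 4 (cut(4)): [1 5 0 2 3 4]
After op 5 (reverse): [4 3 2 0 5 1]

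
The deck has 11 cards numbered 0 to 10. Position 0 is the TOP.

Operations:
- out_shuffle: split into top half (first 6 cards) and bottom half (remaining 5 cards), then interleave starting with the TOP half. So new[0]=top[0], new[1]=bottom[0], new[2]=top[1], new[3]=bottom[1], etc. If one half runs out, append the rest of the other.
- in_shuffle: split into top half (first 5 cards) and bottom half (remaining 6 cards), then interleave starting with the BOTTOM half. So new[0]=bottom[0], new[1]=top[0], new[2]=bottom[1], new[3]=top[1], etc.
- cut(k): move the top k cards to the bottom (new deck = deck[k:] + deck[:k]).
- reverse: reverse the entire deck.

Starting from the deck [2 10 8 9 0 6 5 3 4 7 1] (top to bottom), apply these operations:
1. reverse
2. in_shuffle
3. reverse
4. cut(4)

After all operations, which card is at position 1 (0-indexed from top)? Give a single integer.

After op 1 (reverse): [1 7 4 3 5 6 0 9 8 10 2]
After op 2 (in_shuffle): [6 1 0 7 9 4 8 3 10 5 2]
After op 3 (reverse): [2 5 10 3 8 4 9 7 0 1 6]
After op 4 (cut(4)): [8 4 9 7 0 1 6 2 5 10 3]
Position 1: card 4.

Answer: 4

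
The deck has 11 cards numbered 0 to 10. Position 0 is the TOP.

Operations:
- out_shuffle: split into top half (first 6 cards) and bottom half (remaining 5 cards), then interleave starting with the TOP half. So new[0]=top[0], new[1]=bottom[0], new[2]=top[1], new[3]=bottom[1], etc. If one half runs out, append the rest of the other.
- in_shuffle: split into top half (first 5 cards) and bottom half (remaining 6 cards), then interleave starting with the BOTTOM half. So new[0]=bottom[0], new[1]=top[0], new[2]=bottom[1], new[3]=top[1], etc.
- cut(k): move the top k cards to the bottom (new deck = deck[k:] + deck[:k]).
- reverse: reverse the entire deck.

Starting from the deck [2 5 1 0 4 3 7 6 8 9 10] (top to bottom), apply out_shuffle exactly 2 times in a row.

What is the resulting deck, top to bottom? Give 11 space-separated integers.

After op 1 (out_shuffle): [2 7 5 6 1 8 0 9 4 10 3]
After op 2 (out_shuffle): [2 0 7 9 5 4 6 10 1 3 8]

Answer: 2 0 7 9 5 4 6 10 1 3 8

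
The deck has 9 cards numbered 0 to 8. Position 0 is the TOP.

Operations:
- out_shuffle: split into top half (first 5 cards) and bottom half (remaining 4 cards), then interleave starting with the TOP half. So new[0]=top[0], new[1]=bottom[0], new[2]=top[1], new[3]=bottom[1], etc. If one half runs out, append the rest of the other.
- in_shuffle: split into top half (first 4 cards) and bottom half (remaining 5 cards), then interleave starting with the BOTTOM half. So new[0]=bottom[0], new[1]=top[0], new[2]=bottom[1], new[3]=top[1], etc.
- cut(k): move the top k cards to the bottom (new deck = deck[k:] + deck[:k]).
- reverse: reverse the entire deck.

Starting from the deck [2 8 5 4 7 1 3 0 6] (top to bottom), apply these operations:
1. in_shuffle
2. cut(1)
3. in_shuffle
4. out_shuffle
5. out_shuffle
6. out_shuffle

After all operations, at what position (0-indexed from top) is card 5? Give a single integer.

After op 1 (in_shuffle): [7 2 1 8 3 5 0 4 6]
After op 2 (cut(1)): [2 1 8 3 5 0 4 6 7]
After op 3 (in_shuffle): [5 2 0 1 4 8 6 3 7]
After op 4 (out_shuffle): [5 8 2 6 0 3 1 7 4]
After op 5 (out_shuffle): [5 3 8 1 2 7 6 4 0]
After op 6 (out_shuffle): [5 7 3 6 8 4 1 0 2]
Card 5 is at position 0.

Answer: 0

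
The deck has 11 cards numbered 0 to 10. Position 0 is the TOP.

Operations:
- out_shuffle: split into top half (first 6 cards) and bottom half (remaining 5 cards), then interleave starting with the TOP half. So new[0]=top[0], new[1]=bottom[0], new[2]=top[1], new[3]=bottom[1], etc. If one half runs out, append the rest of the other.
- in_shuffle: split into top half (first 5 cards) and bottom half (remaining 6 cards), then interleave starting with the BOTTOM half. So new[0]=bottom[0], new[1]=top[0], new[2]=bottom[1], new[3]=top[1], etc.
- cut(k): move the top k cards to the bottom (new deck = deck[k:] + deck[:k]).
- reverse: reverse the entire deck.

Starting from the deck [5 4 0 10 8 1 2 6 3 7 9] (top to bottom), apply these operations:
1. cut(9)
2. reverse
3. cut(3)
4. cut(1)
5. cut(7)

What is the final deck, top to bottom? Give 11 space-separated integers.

After op 1 (cut(9)): [7 9 5 4 0 10 8 1 2 6 3]
After op 2 (reverse): [3 6 2 1 8 10 0 4 5 9 7]
After op 3 (cut(3)): [1 8 10 0 4 5 9 7 3 6 2]
After op 4 (cut(1)): [8 10 0 4 5 9 7 3 6 2 1]
After op 5 (cut(7)): [3 6 2 1 8 10 0 4 5 9 7]

Answer: 3 6 2 1 8 10 0 4 5 9 7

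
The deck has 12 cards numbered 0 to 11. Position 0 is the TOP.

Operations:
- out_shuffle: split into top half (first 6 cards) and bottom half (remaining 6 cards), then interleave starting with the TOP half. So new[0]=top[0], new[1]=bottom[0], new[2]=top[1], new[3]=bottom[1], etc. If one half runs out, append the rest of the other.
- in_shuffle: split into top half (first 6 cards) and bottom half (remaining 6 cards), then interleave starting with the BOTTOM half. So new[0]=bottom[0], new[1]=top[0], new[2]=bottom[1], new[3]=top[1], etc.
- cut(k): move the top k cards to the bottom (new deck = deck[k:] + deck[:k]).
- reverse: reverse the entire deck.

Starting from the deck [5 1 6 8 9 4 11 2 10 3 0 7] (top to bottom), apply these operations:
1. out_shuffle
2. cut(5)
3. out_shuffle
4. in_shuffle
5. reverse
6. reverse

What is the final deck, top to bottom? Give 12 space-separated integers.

After op 1 (out_shuffle): [5 11 1 2 6 10 8 3 9 0 4 7]
After op 2 (cut(5)): [10 8 3 9 0 4 7 5 11 1 2 6]
After op 3 (out_shuffle): [10 7 8 5 3 11 9 1 0 2 4 6]
After op 4 (in_shuffle): [9 10 1 7 0 8 2 5 4 3 6 11]
After op 5 (reverse): [11 6 3 4 5 2 8 0 7 1 10 9]
After op 6 (reverse): [9 10 1 7 0 8 2 5 4 3 6 11]

Answer: 9 10 1 7 0 8 2 5 4 3 6 11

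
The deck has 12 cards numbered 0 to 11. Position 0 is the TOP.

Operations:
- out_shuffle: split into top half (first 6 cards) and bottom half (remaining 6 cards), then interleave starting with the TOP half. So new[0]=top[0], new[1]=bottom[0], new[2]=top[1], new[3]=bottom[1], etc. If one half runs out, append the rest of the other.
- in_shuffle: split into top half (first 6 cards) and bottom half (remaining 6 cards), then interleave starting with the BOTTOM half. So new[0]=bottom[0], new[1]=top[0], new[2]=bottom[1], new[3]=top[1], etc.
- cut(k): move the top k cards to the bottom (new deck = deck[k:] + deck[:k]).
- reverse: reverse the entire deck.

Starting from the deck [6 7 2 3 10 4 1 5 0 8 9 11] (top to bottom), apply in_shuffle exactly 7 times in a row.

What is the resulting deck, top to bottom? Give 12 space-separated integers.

After op 1 (in_shuffle): [1 6 5 7 0 2 8 3 9 10 11 4]
After op 2 (in_shuffle): [8 1 3 6 9 5 10 7 11 0 4 2]
After op 3 (in_shuffle): [10 8 7 1 11 3 0 6 4 9 2 5]
After op 4 (in_shuffle): [0 10 6 8 4 7 9 1 2 11 5 3]
After op 5 (in_shuffle): [9 0 1 10 2 6 11 8 5 4 3 7]
After op 6 (in_shuffle): [11 9 8 0 5 1 4 10 3 2 7 6]
After op 7 (in_shuffle): [4 11 10 9 3 8 2 0 7 5 6 1]

Answer: 4 11 10 9 3 8 2 0 7 5 6 1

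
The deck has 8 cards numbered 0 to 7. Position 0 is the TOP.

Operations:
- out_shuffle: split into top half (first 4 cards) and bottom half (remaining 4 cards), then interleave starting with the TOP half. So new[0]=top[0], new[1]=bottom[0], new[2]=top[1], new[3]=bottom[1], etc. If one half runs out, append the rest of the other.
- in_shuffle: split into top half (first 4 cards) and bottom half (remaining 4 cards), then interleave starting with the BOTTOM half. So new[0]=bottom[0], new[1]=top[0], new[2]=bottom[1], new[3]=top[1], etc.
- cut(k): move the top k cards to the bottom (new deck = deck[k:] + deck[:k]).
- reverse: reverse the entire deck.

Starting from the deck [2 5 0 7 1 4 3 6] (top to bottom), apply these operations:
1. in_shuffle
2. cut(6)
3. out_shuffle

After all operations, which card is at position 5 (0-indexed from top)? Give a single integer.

After op 1 (in_shuffle): [1 2 4 5 3 0 6 7]
After op 2 (cut(6)): [6 7 1 2 4 5 3 0]
After op 3 (out_shuffle): [6 4 7 5 1 3 2 0]
Position 5: card 3.

Answer: 3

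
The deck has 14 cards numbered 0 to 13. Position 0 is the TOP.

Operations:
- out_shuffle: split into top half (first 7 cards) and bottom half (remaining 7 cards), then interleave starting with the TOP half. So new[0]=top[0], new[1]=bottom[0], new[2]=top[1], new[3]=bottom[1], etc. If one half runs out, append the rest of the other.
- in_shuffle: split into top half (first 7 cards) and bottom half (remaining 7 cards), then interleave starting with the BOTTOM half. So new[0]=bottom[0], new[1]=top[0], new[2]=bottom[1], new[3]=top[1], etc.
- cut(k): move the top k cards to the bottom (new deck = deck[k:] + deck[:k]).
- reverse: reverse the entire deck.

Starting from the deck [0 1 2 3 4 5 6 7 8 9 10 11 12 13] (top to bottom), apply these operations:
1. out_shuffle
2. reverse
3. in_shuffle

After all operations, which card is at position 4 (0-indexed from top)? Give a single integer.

Answer: 2

Derivation:
After op 1 (out_shuffle): [0 7 1 8 2 9 3 10 4 11 5 12 6 13]
After op 2 (reverse): [13 6 12 5 11 4 10 3 9 2 8 1 7 0]
After op 3 (in_shuffle): [3 13 9 6 2 12 8 5 1 11 7 4 0 10]
Position 4: card 2.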